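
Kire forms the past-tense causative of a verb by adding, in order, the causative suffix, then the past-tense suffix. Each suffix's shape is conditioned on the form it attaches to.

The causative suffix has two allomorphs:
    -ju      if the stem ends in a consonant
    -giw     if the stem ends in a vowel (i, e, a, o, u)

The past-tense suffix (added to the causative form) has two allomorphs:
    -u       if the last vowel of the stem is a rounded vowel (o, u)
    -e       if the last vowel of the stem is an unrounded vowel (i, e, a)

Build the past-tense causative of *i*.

*i* — final sound /i/ (a vowel) → -giw → *igiw*.
The causative form *igiw*: last vowel = /i/, an unrounded vowel → -e → *igiwe*.

igiwe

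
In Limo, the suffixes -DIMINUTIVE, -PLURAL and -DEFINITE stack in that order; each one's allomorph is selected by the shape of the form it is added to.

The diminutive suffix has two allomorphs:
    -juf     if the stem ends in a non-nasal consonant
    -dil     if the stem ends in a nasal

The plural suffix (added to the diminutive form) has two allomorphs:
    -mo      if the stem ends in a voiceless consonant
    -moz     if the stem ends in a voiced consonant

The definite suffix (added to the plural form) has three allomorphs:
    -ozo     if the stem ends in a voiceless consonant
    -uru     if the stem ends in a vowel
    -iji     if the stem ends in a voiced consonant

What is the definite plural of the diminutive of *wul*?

Since the final consonant of *wul* is /l/ (non-nasal), it takes -juf, giving *wuljuf*.
The final consonant of the diminutive form *wuljuf* is /f/, which is voiceless, so the plural suffix is -mo, giving *wuljufmo*.
The plural form *wuljufmo*: final sound = /o/, a vowel → -uru → *wuljufmouru*.

wuljufmouru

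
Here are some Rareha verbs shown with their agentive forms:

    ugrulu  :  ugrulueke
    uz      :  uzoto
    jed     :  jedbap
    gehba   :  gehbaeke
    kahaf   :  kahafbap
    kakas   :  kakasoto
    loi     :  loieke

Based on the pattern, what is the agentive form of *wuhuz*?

The pattern is sibilance of the final sound: -oto when the stem ends in a sibilant (*uz*, *kakas*); -bap when the stem ends in a non-sibilant consonant (*jed*, *kahaf*); -eke when the stem ends in a vowel (*ugrulu*, *gehba*, *loi*).
The final sound of *wuhuz* is /z/, which is a sibilant, so the suffix is -oto, giving *wuhuzoto*.

wuhuzoto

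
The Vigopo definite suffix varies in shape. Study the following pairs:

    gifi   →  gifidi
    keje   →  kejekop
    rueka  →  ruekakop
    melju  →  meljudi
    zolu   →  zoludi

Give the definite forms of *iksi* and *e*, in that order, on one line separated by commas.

iksidi, ekop

The pattern is height harmony: -di when the last vowel of the stem is a high vowel (*gifi*, *melju*, *zolu*); -kop when the last vowel of the stem is a non-high vowel (*keje*, *rueka*).
Since the last vowel of *iksi* is /i/ (a high vowel), it takes -di, giving *iksidi*.
*e* — last vowel /e/ (a non-high vowel) → -kop → *ekop*.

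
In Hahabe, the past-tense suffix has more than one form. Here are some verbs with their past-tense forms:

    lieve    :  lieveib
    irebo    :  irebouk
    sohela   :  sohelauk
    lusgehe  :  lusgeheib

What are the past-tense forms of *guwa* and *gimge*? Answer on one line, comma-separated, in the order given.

guwauk, gimgeib

The alternation tracks the last vowel of the stem — -ib when the last vowel of the stem is a front vowel (*lieve*, *lusgehe*); -uk when the last vowel of the stem is a back vowel (*irebo*, *sohela*).
Since the last vowel of *guwa* is /a/ (a back vowel), it takes -uk, giving *guwauk*.
*gimge*: last vowel = /e/, a front vowel → -ib → *gimgeib*.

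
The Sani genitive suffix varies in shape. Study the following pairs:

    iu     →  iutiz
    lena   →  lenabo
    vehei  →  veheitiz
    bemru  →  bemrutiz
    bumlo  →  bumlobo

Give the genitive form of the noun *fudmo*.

Looking at the last vowel of each stem: -tiz when the last vowel of the stem is a high vowel (*iu*, *vehei*, *bemru*); -bo when the last vowel of the stem is a non-high vowel (*lena*, *bumlo*).
Since the last vowel of *fudmo* is /o/ (a non-high vowel), it takes -bo, giving *fudmobo*.

fudmobo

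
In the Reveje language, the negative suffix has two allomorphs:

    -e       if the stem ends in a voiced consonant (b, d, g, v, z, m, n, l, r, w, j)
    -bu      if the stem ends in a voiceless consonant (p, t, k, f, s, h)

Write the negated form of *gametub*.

The final consonant of *gametub* is /b/, which is voiced, so the suffix is -e, giving *gametube*.

gametube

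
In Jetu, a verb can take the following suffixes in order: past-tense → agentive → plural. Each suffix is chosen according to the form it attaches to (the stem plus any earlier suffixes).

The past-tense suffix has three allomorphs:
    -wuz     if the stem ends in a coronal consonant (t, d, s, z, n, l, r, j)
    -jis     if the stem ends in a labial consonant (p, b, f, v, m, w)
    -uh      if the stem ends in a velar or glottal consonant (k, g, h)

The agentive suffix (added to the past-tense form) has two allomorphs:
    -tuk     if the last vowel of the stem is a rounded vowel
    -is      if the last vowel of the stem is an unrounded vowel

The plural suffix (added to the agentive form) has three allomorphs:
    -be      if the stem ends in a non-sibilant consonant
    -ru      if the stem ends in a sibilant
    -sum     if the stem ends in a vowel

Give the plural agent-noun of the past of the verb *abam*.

abamjisisru

Since the final consonant of *abam* is /m/ (labial), it takes -jis, giving *abamjis*.
Since the last vowel of the past-tense form *abamjis* is /i/ (an unrounded vowel), it takes -is, giving *abamjisis*.
The agentive form *abamjisis*: final sound = /s/, a sibilant → -ru → *abamjisisru*.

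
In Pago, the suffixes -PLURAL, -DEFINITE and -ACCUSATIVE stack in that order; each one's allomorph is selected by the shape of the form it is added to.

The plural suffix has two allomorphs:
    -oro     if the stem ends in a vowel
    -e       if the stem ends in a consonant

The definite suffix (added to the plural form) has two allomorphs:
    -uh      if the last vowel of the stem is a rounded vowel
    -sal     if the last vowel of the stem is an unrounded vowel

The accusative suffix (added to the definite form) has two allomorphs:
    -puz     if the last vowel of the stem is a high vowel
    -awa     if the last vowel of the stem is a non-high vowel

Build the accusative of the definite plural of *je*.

*je*: final sound = /e/, a vowel → -oro → *jeoro*.
The plural form *jeoro* — last vowel /o/ (a rounded vowel) → -uh → *jeorouh*.
The definite form *jeorouh* — last vowel /u/ (a high vowel) → -puz → *jeorouhpuz*.

jeorouhpuz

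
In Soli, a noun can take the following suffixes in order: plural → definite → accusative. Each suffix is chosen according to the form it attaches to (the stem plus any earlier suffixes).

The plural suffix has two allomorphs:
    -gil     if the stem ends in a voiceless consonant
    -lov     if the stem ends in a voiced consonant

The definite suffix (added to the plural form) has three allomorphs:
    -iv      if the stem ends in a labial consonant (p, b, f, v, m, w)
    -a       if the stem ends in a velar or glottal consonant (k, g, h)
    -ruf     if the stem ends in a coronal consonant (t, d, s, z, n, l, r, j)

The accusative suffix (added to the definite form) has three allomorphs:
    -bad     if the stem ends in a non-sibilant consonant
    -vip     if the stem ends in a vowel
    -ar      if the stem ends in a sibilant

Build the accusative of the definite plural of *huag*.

huaglovivbad

*huag* — final consonant /g/ (voiced) → -lov → *huaglov*.
The plural form *huaglov* — final consonant /v/ (labial) → -iv → *huagloviv*.
The definite form *huagloviv* — final sound /v/ (a non-sibilant consonant) → -bad → *huaglovivbad*.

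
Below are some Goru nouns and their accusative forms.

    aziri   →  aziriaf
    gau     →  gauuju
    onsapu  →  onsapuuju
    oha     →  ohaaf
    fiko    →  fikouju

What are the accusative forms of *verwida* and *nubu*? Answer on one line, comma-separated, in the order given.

The alternation tracks the last vowel of the stem — -uju when the last vowel of the stem is a rounded vowel (*gau*, *onsapu*, *fiko*); -af when the last vowel of the stem is an unrounded vowel (*aziri*, *oha*).
The last vowel of *verwida* is /a/, which is an unrounded vowel, so the suffix is -af, giving *verwidaaf*.
*nubu* — last vowel /u/ (a rounded vowel) → -uju → *nubuuju*.

verwidaaf, nubuuju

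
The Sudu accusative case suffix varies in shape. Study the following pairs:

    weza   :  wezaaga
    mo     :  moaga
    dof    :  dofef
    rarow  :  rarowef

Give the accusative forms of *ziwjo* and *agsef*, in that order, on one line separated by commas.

The pattern is consonant vs. vowel: -ef when the stem ends in a consonant (*dof*, *rarow*); -aga when the stem ends in a vowel (*weza*, *mo*).
Since the final sound of *ziwjo* is /o/ (a vowel), it takes -aga, giving *ziwjoaga*.
*agsef*: final sound = /f/, a consonant → -ef → *agsefef*.

ziwjoaga, agsefef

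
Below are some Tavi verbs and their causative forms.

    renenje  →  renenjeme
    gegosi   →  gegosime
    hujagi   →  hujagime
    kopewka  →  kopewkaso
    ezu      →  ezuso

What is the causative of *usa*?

usaso

The pattern is front/back vowel harmony: -me when the last vowel of the stem is a front vowel (*renenje*, *gegosi*, *hujagi*); -so when the last vowel of the stem is a back vowel (*kopewka*, *ezu*).
Since the last vowel of *usa* is /a/ (a back vowel), it takes -so, giving *usaso*.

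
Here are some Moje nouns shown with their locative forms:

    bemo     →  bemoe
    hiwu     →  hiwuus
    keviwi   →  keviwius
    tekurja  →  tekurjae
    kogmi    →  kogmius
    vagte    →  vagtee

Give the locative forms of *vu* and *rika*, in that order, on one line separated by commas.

vuus, rikae

Looking at the last vowel of each stem: -us when the last vowel of the stem is a high vowel (*hiwu*, *keviwi*, *kogmi*); -e when the last vowel of the stem is a non-high vowel (*bemo*, *tekurja*, *vagte*).
The last vowel of *vu* is /u/, which is a high vowel, so the suffix is -us, giving *vuus*.
*rika* — last vowel /a/ (a non-high vowel) → -e → *rikae*.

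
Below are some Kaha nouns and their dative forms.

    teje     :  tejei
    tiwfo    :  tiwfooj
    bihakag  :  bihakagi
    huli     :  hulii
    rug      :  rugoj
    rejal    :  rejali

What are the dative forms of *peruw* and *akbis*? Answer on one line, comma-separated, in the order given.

The suffix is conditioned by the last vowel: -oj when the last vowel of the stem is a rounded vowel (*tiwfo*, *rug*); -i when the last vowel of the stem is an unrounded vowel (*teje*, *bihakag*, *huli*, *rejal*).
The last vowel of *peruw* is /u/, which is a rounded vowel, so the suffix is -oj, giving *peruwoj*.
The last vowel of *akbis* is /i/, which is an unrounded vowel, so the suffix is -i, giving *akbisi*.

peruwoj, akbisi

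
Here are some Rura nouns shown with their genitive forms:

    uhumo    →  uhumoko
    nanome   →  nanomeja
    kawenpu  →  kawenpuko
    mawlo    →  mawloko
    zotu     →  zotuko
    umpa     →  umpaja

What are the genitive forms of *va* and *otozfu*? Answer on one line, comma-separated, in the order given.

vaja, otozfuko

The suffix is conditioned by the last vowel: -ko when the last vowel of the stem is a rounded vowel (*uhumo*, *kawenpu*, *mawlo*, *zotu*); -ja when the last vowel of the stem is an unrounded vowel (*nanome*, *umpa*).
*va* — last vowel /a/ (an unrounded vowel) → -ja → *vaja*.
*otozfu* — last vowel /u/ (a rounded vowel) → -ko → *otozfuko*.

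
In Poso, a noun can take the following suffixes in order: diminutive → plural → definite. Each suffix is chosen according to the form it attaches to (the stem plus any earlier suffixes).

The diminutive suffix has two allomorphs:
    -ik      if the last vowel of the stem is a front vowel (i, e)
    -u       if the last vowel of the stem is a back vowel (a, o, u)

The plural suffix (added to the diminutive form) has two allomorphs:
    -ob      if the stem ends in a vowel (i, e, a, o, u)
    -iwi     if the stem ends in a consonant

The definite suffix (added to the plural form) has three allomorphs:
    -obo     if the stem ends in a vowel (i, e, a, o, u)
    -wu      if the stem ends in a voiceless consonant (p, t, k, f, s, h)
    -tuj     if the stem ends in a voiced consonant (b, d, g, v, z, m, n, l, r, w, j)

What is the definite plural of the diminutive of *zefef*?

The last vowel of *zefef* is /e/, which is a front vowel, so the diminutive suffix is -ik, giving *zefefik*.
The diminutive form *zefefik* — final sound /k/ (a consonant) → -iwi → *zefefikiwi*.
Since the final sound of the plural form *zefefikiwi* is /i/ (a vowel), it takes -obo, giving *zefefikiwiobo*.

zefefikiwiobo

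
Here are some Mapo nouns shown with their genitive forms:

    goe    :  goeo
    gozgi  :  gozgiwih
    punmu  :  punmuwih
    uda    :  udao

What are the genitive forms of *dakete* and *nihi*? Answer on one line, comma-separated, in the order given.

The suffix is conditioned by the last vowel: -wih when the last vowel of the stem is a high vowel (*gozgi*, *punmu*); -o when the last vowel of the stem is a non-high vowel (*goe*, *uda*).
Since the last vowel of *dakete* is /e/ (a non-high vowel), it takes -o, giving *daketeo*.
Since the last vowel of *nihi* is /i/ (a high vowel), it takes -wih, giving *nihiwih*.

daketeo, nihiwih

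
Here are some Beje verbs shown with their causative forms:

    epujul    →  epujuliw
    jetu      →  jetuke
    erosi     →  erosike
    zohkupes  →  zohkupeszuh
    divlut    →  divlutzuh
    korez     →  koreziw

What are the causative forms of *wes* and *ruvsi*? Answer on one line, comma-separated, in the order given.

The pattern is voicing of the final sound: -zuh when the stem ends in a voiceless consonant (*zohkupes*, *divlut*); -iw when the stem ends in a voiced consonant (*epujul*, *korez*); -ke when the stem ends in a vowel (*jetu*, *erosi*).
*wes* — final sound /s/ (a voiceless consonant) → -zuh → *weszuh*.
Since the final sound of *ruvsi* is /i/ (a vowel), it takes -ke, giving *ruvsike*.

weszuh, ruvsike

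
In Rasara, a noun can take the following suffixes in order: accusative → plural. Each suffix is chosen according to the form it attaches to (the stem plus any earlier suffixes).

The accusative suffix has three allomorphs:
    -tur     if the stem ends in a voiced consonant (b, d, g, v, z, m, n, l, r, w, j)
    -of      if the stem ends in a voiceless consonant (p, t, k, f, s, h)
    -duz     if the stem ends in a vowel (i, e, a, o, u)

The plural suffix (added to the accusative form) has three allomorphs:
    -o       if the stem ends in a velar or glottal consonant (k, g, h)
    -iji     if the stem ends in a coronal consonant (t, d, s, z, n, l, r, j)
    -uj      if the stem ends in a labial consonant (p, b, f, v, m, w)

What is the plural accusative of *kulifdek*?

*kulifdek*: final sound = /k/, a voiceless consonant → -of → *kulifdekof*.
Since the final consonant of the accusative form *kulifdekof* is /f/ (labial), it takes -uj, giving *kulifdekofuj*.

kulifdekofuj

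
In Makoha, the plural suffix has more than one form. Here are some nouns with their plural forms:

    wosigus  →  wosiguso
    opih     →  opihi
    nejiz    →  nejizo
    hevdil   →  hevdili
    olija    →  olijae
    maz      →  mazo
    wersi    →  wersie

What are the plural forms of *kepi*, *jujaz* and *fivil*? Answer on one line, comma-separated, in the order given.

kepie, jujazo, fivili

The pattern is sibilance of the final sound: -o when the stem ends in a sibilant (*wosigus*, *nejiz*, *maz*); -i when the stem ends in a non-sibilant consonant (*opih*, *hevdil*); -e when the stem ends in a vowel (*olija*, *wersi*).
The final sound of *kepi* is /i/, which is a vowel, so the suffix is -e, giving *kepie*.
The final sound of *jujaz* is /z/, which is a sibilant, so the suffix is -o, giving *jujazo*.
*fivil* — final sound /l/ (a non-sibilant consonant) → -i → *fivili*.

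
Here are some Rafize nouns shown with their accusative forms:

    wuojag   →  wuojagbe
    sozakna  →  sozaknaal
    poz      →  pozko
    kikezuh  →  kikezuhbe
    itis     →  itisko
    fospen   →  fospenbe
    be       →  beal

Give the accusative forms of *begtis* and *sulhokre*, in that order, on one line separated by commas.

Looking at the final sound of each stem: -ko when the stem ends in a sibilant (*poz*, *itis*); -be when the stem ends in a non-sibilant consonant (*wuojag*, *kikezuh*, *fospen*); -al when the stem ends in a vowel (*sozakna*, *be*).
Since the final sound of *begtis* is /s/ (a sibilant), it takes -ko, giving *begtisko*.
Since the final sound of *sulhokre* is /e/ (a vowel), it takes -al, giving *sulhokreal*.

begtisko, sulhokreal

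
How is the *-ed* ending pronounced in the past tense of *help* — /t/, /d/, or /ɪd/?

/t/

The stem *help* ends in a voiceless consonant other than /t/.
The -ed suffix is realized as /ɪd/ after /t, d/; as /t/ after other voiceless consonants; and as /d/ after other voiced sounds.
So -ed on *help* is pronounced /t/.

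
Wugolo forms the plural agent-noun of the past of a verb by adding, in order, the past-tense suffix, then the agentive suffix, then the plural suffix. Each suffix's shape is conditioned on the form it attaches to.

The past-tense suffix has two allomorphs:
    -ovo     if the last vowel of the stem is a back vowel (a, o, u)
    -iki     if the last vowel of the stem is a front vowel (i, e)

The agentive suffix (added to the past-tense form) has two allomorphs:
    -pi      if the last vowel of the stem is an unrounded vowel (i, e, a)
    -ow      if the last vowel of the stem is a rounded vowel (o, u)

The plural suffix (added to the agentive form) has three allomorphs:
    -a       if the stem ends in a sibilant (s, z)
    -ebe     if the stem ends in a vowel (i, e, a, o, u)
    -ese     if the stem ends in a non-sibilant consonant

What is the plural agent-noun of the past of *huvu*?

Since the last vowel of *huvu* is /u/ (a back vowel), it takes -ovo, giving *huvuovo*.
Since the last vowel of the past-tense form *huvuovo* is /o/ (a rounded vowel), it takes -ow, giving *huvuovoow*.
Since the final sound of the agentive form *huvuovoow* is /w/ (a non-sibilant consonant), it takes -ese, giving *huvuovoowese*.

huvuovoowese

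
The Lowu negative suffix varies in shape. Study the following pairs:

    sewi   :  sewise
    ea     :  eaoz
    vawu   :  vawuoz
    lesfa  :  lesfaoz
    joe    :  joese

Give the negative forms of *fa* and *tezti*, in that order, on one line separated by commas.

faoz, teztise

The alternation tracks the last vowel of the stem — -se when the last vowel of the stem is a front vowel (*sewi*, *joe*); -oz when the last vowel of the stem is a back vowel (*ea*, *vawu*, *lesfa*).
The last vowel of *fa* is /a/, which is a back vowel, so the suffix is -oz, giving *faoz*.
*tezti* — last vowel /i/ (a front vowel) → -se → *teztise*.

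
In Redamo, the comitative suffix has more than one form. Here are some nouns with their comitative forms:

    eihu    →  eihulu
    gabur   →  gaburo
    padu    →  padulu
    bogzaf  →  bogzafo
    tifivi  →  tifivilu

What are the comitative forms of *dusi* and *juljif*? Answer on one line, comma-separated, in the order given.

dusilu, juljifo

Looking at the final sound of each stem: -o when the stem ends in a consonant (*gabur*, *bogzaf*); -lu when the stem ends in a vowel (*eihu*, *padu*, *tifivi*).
*dusi*: final sound = /i/, a vowel → -lu → *dusilu*.
*juljif*: final sound = /f/, a consonant → -o → *juljifo*.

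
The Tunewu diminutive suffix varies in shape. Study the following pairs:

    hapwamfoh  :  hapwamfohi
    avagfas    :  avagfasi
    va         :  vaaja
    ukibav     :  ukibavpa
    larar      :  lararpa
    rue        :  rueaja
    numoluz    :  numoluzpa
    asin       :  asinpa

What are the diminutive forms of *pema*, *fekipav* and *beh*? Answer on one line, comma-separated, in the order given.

The suffix is conditioned by the final sound: -i when the stem ends in a voiceless consonant (*hapwamfoh*, *avagfas*); -pa when the stem ends in a voiced consonant (*ukibav*, *larar*, *numoluz*, *asin*); -aja when the stem ends in a vowel (*va*, *rue*).
Since the final sound of *pema* is /a/ (a vowel), it takes -aja, giving *pemaaja*.
*fekipav* — final sound /v/ (a voiced consonant) → -pa → *fekipavpa*.
Since the final sound of *beh* is /h/ (a voiceless consonant), it takes -i, giving *behi*.

pemaaja, fekipavpa, behi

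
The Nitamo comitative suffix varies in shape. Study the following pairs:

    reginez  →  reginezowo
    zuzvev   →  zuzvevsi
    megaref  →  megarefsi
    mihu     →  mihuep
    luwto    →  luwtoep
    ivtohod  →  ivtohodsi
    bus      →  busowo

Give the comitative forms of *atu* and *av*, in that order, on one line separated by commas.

atuep, avsi

The alternation tracks the final sound of the stem — -owo when the stem ends in a sibilant (*reginez*, *bus*); -si when the stem ends in a non-sibilant consonant (*zuzvev*, *megaref*, *ivtohod*); -ep when the stem ends in a vowel (*mihu*, *luwto*).
*atu*: final sound = /u/, a vowel → -ep → *atuep*.
*av*: final sound = /v/, a non-sibilant consonant → -si → *avsi*.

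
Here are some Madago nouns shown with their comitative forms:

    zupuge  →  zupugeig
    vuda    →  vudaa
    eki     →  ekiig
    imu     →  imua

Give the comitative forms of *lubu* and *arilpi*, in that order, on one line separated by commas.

The pattern is front/back vowel harmony: -ig when the last vowel of the stem is a front vowel (*zupuge*, *eki*); -a when the last vowel of the stem is a back vowel (*vuda*, *imu*).
*lubu* — last vowel /u/ (a back vowel) → -a → *lubua*.
*arilpi*: last vowel = /i/, a front vowel → -ig → *arilpiig*.

lubua, arilpiig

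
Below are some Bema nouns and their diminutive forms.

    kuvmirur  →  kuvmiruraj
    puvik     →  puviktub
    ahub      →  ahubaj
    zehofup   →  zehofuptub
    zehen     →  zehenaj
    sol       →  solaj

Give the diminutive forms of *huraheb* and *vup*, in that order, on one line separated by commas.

The alternation tracks the final consonant of the stem — -tub when the stem ends in a voiceless consonant (*puvik*, *zehofup*); -aj when the stem ends in a voiced consonant (*kuvmirur*, *ahub*, *zehen*, *sol*).
Since the final consonant of *huraheb* is /b/ (voiced), it takes -aj, giving *hurahebaj*.
*vup* — final consonant /p/ (voiceless) → -tub → *vuptub*.

hurahebaj, vuptub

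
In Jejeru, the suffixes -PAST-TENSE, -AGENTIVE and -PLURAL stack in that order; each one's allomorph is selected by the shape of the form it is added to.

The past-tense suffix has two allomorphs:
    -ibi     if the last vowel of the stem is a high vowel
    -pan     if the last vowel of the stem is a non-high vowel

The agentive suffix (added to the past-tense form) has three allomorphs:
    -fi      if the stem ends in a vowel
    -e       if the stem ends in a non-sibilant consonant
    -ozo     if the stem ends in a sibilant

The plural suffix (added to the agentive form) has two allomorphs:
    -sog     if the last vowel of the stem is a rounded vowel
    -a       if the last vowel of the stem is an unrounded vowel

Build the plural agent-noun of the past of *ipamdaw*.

ipamdawpanea

The last vowel of *ipamdaw* is /a/, which is a non-high vowel, so the past-tense suffix is -pan, giving *ipamdawpan*.
Since the final sound of the past-tense form *ipamdawpan* is /n/ (a non-sibilant consonant), it takes -e, giving *ipamdawpane*.
The agentive form *ipamdawpane* — last vowel /e/ (an unrounded vowel) → -a → *ipamdawpanea*.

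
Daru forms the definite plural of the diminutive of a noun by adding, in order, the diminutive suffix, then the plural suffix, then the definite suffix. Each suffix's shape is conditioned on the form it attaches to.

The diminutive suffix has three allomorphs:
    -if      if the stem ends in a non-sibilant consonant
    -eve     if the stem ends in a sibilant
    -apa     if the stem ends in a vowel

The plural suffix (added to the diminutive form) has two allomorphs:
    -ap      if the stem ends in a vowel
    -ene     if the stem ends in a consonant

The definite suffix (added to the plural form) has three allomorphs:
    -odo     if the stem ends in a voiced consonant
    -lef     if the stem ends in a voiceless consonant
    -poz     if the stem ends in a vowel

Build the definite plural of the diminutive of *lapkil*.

lapkilifenepoz

Since the final sound of *lapkil* is /l/ (a non-sibilant consonant), it takes -if, giving *lapkilif*.
The diminutive form *lapkilif* — final sound /f/ (a consonant) → -ene → *lapkilifene*.
Since the final sound of the plural form *lapkilifene* is /e/ (a vowel), it takes -poz, giving *lapkilifenepoz*.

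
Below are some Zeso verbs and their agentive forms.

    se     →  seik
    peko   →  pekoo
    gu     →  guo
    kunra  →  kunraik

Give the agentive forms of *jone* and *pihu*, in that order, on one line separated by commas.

joneik, pihuo

The pattern is rounding harmony: -o when the last vowel of the stem is a rounded vowel (*peko*, *gu*); -ik when the last vowel of the stem is an unrounded vowel (*se*, *kunra*).
The last vowel of *jone* is /e/, which is an unrounded vowel, so the suffix is -ik, giving *joneik*.
*pihu* — last vowel /u/ (a rounded vowel) → -o → *pihuo*.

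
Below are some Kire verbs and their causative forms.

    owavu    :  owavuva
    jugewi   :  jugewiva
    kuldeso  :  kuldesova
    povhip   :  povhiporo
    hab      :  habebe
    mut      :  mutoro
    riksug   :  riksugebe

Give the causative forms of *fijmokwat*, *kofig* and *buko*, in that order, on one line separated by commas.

Looking at the final sound of each stem: -oro when the stem ends in a voiceless consonant (*povhip*, *mut*); -ebe when the stem ends in a voiced consonant (*hab*, *riksug*); -va when the stem ends in a vowel (*owavu*, *jugewi*, *kuldeso*).
*fijmokwat*: final sound = /t/, a voiceless consonant → -oro → *fijmokwatoro*.
The final sound of *kofig* is /g/, which is a voiced consonant, so the suffix is -ebe, giving *kofigebe*.
*buko*: final sound = /o/, a vowel → -va → *bukova*.

fijmokwatoro, kofigebe, bukova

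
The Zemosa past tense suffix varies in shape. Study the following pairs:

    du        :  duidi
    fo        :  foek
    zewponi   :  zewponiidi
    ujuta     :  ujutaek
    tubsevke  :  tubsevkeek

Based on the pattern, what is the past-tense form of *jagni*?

Looking at the last vowel of each stem: -idi when the last vowel of the stem is a high vowel (*du*, *zewponi*); -ek when the last vowel of the stem is a non-high vowel (*fo*, *ujuta*, *tubsevke*).
*jagni* — last vowel /i/ (a high vowel) → -idi → *jagniidi*.

jagniidi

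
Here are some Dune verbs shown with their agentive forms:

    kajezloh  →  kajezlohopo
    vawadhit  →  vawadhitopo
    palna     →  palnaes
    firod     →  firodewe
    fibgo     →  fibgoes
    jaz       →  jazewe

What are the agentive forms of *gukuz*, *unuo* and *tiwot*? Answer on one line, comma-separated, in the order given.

The alternation tracks the final sound of the stem — -opo when the stem ends in a voiceless consonant (*kajezloh*, *vawadhit*); -ewe when the stem ends in a voiced consonant (*firod*, *jaz*); -es when the stem ends in a vowel (*palna*, *fibgo*).
Since the final sound of *gukuz* is /z/ (a voiced consonant), it takes -ewe, giving *gukuzewe*.
The final sound of *unuo* is /o/, which is a vowel, so the suffix is -es, giving *unuoes*.
The final sound of *tiwot* is /t/, which is a voiceless consonant, so the suffix is -opo, giving *tiwotopo*.

gukuzewe, unuoes, tiwotopo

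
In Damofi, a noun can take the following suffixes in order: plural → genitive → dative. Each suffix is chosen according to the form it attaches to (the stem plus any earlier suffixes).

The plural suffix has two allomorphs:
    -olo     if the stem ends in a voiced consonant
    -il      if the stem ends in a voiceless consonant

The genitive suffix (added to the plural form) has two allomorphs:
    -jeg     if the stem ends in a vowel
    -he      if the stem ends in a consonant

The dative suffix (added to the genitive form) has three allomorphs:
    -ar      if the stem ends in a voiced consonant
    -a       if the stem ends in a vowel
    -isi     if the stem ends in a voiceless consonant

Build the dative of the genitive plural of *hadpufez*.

hadpufezolojegar

*hadpufez* — final consonant /z/ (voiced) → -olo → *hadpufezolo*.
The final sound of the plural form *hadpufezolo* is /o/, which is a vowel, so the genitive suffix is -jeg, giving *hadpufezolojeg*.
Since the final sound of the genitive form *hadpufezolojeg* is /g/ (a voiced consonant), it takes -ar, giving *hadpufezolojegar*.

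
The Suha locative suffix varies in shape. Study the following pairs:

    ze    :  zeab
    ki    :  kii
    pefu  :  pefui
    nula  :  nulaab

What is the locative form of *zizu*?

zizui

The suffix is conditioned by the last vowel: -i when the last vowel of the stem is a high vowel (*ki*, *pefu*); -ab when the last vowel of the stem is a non-high vowel (*ze*, *nula*).
*zizu*: last vowel = /u/, a high vowel → -i → *zizui*.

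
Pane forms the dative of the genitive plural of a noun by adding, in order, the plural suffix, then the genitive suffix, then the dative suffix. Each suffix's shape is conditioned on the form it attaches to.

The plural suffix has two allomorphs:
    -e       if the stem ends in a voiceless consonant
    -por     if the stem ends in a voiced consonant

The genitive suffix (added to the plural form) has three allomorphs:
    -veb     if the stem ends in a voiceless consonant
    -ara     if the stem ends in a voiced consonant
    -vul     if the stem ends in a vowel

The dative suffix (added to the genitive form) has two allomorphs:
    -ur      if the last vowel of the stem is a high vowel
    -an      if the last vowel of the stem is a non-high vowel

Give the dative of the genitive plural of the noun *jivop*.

*jivop* — final consonant /p/ (voiceless) → -e → *jivope*.
Since the final sound of the plural form *jivope* is /e/ (a vowel), it takes -vul, giving *jivopevul*.
The last vowel of the genitive form *jivopevul* is /u/, which is a high vowel, so the dative suffix is -ur, giving *jivopevulur*.

jivopevulur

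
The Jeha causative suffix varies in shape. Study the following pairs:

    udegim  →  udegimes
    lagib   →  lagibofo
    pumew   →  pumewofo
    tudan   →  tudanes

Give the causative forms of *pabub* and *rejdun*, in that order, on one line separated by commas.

pabubofo, rejdunes

Looking at the final consonant of each stem: -es when the stem ends in a nasal (*udegim*, *tudan*); -ofo when the stem ends in a non-nasal consonant (*lagib*, *pumew*).
Since the final consonant of *pabub* is /b/ (non-nasal), it takes -ofo, giving *pabubofo*.
Since the final consonant of *rejdun* is /n/ (a nasal), it takes -es, giving *rejdunes*.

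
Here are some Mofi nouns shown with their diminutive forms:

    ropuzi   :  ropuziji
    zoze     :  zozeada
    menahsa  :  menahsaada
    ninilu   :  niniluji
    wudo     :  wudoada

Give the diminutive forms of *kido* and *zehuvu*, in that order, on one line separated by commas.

The alternation tracks the last vowel of the stem — -ji when the last vowel of the stem is a high vowel (*ropuzi*, *ninilu*); -ada when the last vowel of the stem is a non-high vowel (*zoze*, *menahsa*, *wudo*).
The last vowel of *kido* is /o/, which is a non-high vowel, so the suffix is -ada, giving *kidoada*.
Since the last vowel of *zehuvu* is /u/ (a high vowel), it takes -ji, giving *zehuvuji*.

kidoada, zehuvuji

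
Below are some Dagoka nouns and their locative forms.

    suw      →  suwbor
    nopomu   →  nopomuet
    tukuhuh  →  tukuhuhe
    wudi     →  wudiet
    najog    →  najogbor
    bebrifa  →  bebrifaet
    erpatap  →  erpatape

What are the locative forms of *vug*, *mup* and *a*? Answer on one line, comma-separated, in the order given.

vugbor, mupe, aet

Looking at the final sound of each stem: -e when the stem ends in a voiceless consonant (*tukuhuh*, *erpatap*); -bor when the stem ends in a voiced consonant (*suw*, *najog*); -et when the stem ends in a vowel (*nopomu*, *wudi*, *bebrifa*).
*vug*: final sound = /g/, a voiced consonant → -bor → *vugbor*.
Since the final sound of *mup* is /p/ (a voiceless consonant), it takes -e, giving *mupe*.
*a*: final sound = /a/, a vowel → -et → *aet*.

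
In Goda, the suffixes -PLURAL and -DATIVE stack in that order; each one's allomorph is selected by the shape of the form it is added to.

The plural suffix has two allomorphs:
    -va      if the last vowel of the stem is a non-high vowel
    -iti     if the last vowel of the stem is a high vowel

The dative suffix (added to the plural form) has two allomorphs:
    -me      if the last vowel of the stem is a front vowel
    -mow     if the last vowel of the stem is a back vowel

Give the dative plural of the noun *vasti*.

*vasti*: last vowel = /i/, a high vowel → -iti → *vastiiti*.
The plural form *vastiiti* — last vowel /i/ (a front vowel) → -me → *vastiitime*.

vastiitime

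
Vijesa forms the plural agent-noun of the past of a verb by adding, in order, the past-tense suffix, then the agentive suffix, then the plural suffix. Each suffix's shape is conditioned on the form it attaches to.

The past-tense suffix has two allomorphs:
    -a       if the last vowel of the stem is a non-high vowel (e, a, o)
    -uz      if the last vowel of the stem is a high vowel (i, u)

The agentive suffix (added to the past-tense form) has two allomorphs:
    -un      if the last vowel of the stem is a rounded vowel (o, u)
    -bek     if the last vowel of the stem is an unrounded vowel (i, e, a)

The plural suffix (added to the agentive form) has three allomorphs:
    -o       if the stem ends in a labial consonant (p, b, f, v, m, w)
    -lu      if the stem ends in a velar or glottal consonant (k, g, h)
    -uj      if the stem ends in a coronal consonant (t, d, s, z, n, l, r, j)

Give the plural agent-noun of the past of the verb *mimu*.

Since the last vowel of *mimu* is /u/ (a high vowel), it takes -uz, giving *mimuuz*.
The past-tense form *mimuuz* — last vowel /u/ (a rounded vowel) → -un → *mimuuzun*.
Since the final consonant of the agentive form *mimuuzun* is /n/ (coronal), it takes -uj, giving *mimuuzunuj*.

mimuuzunuj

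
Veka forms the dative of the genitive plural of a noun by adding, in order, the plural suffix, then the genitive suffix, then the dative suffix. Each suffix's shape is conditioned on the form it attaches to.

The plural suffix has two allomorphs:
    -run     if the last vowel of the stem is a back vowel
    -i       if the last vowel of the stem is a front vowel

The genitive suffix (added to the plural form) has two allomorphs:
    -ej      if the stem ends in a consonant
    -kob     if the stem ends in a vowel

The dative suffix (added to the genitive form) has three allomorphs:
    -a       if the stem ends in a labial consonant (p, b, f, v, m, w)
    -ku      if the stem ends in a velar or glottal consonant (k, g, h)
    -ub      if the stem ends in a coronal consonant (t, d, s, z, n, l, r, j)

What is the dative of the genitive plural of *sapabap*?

*sapabap*: last vowel = /a/, a back vowel → -run → *sapabaprun*.
The plural form *sapabaprun* — final sound /n/ (a consonant) → -ej → *sapabaprunej*.
Since the final consonant of the genitive form *sapabaprunej* is /j/ (coronal), it takes -ub, giving *sapabaprunejub*.

sapabaprunejub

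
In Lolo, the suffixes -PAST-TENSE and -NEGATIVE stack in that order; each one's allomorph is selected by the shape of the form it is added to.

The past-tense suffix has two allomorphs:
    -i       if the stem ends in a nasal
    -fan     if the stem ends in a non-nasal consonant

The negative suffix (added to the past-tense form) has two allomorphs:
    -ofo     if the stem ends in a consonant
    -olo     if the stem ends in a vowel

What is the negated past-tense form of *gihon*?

gihoniolo

*gihon* — final consonant /n/ (a nasal) → -i → *gihoni*.
The final sound of the past-tense form *gihoni* is /i/, which is a vowel, so the negative suffix is -olo, giving *gihoniolo*.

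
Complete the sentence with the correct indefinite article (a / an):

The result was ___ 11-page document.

an

The indefinite article is chosen by the initial *sound* of the following word, not its spelling.
The number *11* is spoken "eleven", beginning with /ɪˈlɛvən/ — a vowel sound.
So the article is *an*: The result was an 11-page document.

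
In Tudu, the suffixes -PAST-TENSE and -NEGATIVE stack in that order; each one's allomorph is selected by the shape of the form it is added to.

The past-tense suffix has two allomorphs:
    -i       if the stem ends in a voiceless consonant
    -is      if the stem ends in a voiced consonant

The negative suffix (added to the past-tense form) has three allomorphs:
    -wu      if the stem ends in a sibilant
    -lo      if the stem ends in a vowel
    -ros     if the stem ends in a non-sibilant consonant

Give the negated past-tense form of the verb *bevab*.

bevabiswu

The final consonant of *bevab* is /b/, which is voiced, so the past-tense suffix is -is, giving *bevabis*.
The final sound of the past-tense form *bevabis* is /s/, which is a sibilant, so the negative suffix is -wu, giving *bevabiswu*.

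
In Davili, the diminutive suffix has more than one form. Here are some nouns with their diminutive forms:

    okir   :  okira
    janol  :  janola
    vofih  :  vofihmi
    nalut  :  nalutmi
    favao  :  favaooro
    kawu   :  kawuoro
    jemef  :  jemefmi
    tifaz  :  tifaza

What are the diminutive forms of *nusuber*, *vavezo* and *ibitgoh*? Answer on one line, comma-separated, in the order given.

The alternation tracks the final sound of the stem — -mi when the stem ends in a voiceless consonant (*vofih*, *nalut*, *jemef*); -a when the stem ends in a voiced consonant (*okir*, *janol*, *tifaz*); -oro when the stem ends in a vowel (*favao*, *kawu*).
*nusuber*: final sound = /r/, a voiced consonant → -a → *nusubera*.
*vavezo* — final sound /o/ (a vowel) → -oro → *vavezooro*.
*ibitgoh*: final sound = /h/, a voiceless consonant → -mi → *ibitgohmi*.

nusubera, vavezooro, ibitgohmi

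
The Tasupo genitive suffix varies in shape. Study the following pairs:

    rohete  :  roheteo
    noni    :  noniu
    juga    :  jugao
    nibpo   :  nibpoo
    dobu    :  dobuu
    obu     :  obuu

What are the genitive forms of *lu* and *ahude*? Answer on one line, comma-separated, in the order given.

luu, ahudeo

Looking at the last vowel of each stem: -u when the last vowel of the stem is a high vowel (*noni*, *dobu*, *obu*); -o when the last vowel of the stem is a non-high vowel (*rohete*, *juga*, *nibpo*).
*lu* — last vowel /u/ (a high vowel) → -u → *luu*.
*ahude*: last vowel = /e/, a non-high vowel → -o → *ahudeo*.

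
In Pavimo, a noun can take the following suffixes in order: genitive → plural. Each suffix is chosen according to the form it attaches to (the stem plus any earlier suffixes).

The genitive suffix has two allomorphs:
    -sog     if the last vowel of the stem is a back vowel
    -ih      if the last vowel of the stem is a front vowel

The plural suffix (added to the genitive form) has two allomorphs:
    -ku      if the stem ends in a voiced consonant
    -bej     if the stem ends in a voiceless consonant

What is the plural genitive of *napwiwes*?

Since the last vowel of *napwiwes* is /e/ (a front vowel), it takes -ih, giving *napwiwesih*.
The final consonant of the genitive form *napwiwesih* is /h/, which is voiceless, so the plural suffix is -bej, giving *napwiwesihbej*.

napwiwesihbej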